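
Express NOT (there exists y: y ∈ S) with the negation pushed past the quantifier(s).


¬(for all x: φ) = there exists x: ¬φ, and ¬(there exists x: φ) = for all x: ¬φ.
Apply to the existential statement.

for all y: NOT(y ∈ S)


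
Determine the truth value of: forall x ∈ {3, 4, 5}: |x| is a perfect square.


Evaluate the predicate on each element: 3:False, 4:True, 5:False.
Counterexample x = 3 fails the predicate.

False


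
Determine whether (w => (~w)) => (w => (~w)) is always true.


Build the truth table over {w}:
w | φ
-----
False | True
True | True
Every row evaluates to true.

Yes, it is a tautology.


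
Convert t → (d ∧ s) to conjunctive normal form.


Step 1: Rewrite t → (d ∧ s) as ¬t ∨ (d ∧ s).
Step 2: Distribute ∨ over ∧.

((¬t) ∨ d) ∧ ((¬t) ∨ s)


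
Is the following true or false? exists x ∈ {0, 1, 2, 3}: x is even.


Evaluate the predicate on each element: 0:True, 1:False, 2:True, 3:False.
Witness x = 0 satisfies the predicate.

True


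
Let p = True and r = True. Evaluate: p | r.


Disjunction is false only when both operands are false.
Substitute: p=True, r=True.
True | True evaluates to True.

True


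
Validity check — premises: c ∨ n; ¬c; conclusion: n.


This matches the form of disjunctive syllogism: the conclusion follows in every model of the premises.

Valid.


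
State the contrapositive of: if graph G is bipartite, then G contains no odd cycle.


The contrapositive of (P → Q) is (¬Q → ¬P); it is logically equivalent to the original.
Here P = 'graph G is bipartite' and Q = 'G contains no odd cycle'.

If not (G contains no odd cycle), then not (graph G is bipartite).


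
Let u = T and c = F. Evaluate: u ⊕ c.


Exclusive or is true when exactly one operand is true.
Substitute: u=T, c=F.
T ⊕ F evaluates to T.

T


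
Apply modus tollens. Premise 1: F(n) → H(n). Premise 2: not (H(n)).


Modus tollens: from (P → Q) and ¬Q, infer ¬P.
Q = 'H(n)' is denied; since P → Q, P must also fail.

Not (F(n)).


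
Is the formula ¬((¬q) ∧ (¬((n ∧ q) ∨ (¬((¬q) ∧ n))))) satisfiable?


Search for a satisfying assignment over {n, q}.
Try n=F, q=F: the formula evaluates to T.
A satisfying assignment exists.

Satisfiable.


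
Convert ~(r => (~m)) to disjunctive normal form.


Step 1: Rewrite implication then negate: ¬(¬r ∨ (¬m)) = r ∧ ¬(¬m).
Step 2: Eliminate any double negations (¬¬X = X).

r & m


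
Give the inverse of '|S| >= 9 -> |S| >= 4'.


The inverse of (P → Q) is (¬P → ¬Q). It is equivalent to the converse, not to the original.
Here P = '|S| >= 9' and Q = '|S| >= 4'.

If not (|S| >= 9), then not (|S| >= 4).


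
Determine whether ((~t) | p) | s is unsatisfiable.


Truth table over {p, s, t}:
p | s | t | φ
-------------
False | False | False | True
True | False | False | True
False | True | False | True
True | True | False | True
False | False | True | False
True | False | True | True
False | True | True | True
True | True | True | True
Satisfying assignment at row 1: p=False, s=False, t=False gives True.

No, it is not a contradiction.


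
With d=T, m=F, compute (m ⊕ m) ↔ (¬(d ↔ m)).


Substitute d=T, m=F:
m ⊕ m = F ⊕ F = F
d ↔ m = T ↔ F = F
¬(d ↔ m) = T
(m ⊕ m) ↔ (¬(d ↔ m)) = F ↔ T = F

F


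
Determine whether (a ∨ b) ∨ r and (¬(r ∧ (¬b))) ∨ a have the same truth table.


Compare truth tables:
a | b | r | φ | ψ
-----------------
F | F | F | F | T
T | F | F | T | T
F | T | F | T | T
T | T | F | T | T
F | F | T | T | F
T | F | T | T | T
F | T | T | T | T
T | T | T | T | T
They differ at row 1 (a=F, b=F, r=F): φ=F but ψ=T.

No, they are not logically equivalent.


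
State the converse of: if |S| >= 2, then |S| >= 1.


The converse of (P → Q) is (Q → P). It is not in general equivalent to the original.
Here P = '|S| >= 2' and Q = '|S| >= 1'.

If |S| >= 1, then |S| >= 2.


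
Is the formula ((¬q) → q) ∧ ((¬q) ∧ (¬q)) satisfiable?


Check all 2 assignments over {q}:
q | φ
-----
F | F
T | F
No assignment makes the formula true.

Unsatisfiable.


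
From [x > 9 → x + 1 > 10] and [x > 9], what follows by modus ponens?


Modus ponens: from (P → Q) and P, infer Q.
P = 'x > 9' is asserted, and P → Q holds, so Q follows.

x + 1 > 10.


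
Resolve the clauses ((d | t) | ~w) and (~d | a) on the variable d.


The clauses contain complementary literals d and ~d.
Resolution eliminates this pair and disjoins the remaining literals (merging duplicates).

((~w | t) | a)


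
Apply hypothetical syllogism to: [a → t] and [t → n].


Hypothetical syllogism: from (P → Q) and (Q → R), infer (P → R).
Chain the two implications through the shared middle term 't'.

a → n


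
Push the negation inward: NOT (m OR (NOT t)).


De Morgan: the negation of a disjunction is the conjunction of the negations.
Distribute NOT across OR, flipping it to AND, and negate each literal.

(NOT m) AND t


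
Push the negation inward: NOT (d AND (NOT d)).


De Morgan: the negation of a conjunction is the disjunction of the negations.
Distribute NOT across AND, flipping it to OR, and negate each literal.

(NOT d) OR d


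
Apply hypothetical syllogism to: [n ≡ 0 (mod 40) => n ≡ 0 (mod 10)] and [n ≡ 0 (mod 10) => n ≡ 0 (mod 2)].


Hypothetical syllogism: from (P → Q) and (Q → R), infer (P → R).
Chain the two implications through the shared middle term 'n ≡ 0 (mod 10)'.

n ≡ 0 (mod 40) => n ≡ 0 (mod 2)


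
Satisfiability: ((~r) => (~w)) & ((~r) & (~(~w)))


Check all 4 assignments over {r, w}:
r | w | φ
---------
False | False | False
True | False | False
False | True | False
True | True | False
No assignment makes the formula true.

Unsatisfiable.


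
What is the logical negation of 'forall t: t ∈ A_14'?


¬(forall x: φ) = exists x: ¬φ, and ¬(exists x: φ) = forall x: ¬φ.
Apply to the universal statement.

exists t: ~(t ∈ A_14)


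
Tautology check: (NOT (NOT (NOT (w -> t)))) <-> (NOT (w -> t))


Build the truth table over {t, w}:
t | w | φ
---------
F | F | T
T | F | T
F | T | T
T | T | T
Every row evaluates to true.

Yes, it is a tautology.


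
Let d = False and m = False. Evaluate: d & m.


Conjunction is true only when both operands are true.
Substitute: d=False, m=False.
False & False evaluates to False.

False


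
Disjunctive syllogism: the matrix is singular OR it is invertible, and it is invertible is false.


Disjunctive syllogism: from (P ∨ Q) and ¬P, infer Q.
One disjunct, 'it is invertible', is ruled out; the other must hold.

the matrix is singular


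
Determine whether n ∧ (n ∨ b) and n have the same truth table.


Compare truth tables:
b | n | φ | ψ
-------------
F | F | F | F
T | F | F | F
F | T | T | T
T | T | T | T
The columns φ and ψ agree on every row.

Yes, they are logically equivalent.


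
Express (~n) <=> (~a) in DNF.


Step 1: (¬n) ↔ (¬a) is true exactly when both agree: ((¬n) ∧ (¬a)) ∨ (¬(¬n) ∧ ¬(¬a)).
Step 2: Eliminate any double negations (¬¬X = X).

((~n) & (~a)) | (n & a)


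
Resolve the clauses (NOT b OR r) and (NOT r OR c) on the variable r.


The clauses contain complementary literals r and NOTr.
Resolution eliminates this pair and disjoins the remaining literals (merging duplicates).

(NOT b OR c)


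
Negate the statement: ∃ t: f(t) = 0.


¬(∀ x: φ) = ∃ x: ¬φ, and ¬(∃ x: φ) = ∀ x: ¬φ.
Apply to the existential statement.

∀ t: ¬(f(t) = 0)


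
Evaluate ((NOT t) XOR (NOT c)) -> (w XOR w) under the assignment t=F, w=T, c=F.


Substitute t=F, w=T, c=F:
NOT t = T
NOT c = T
(NOT t) XOR (NOT c) = T XOR T = F
w XOR w = T XOR T = F
((NOT t) XOR (NOT c)) -> (w XOR w) = F -> F = T

T


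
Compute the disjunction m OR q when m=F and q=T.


Disjunction is false only when both operands are false.
Substitute: m=F, q=T.
F OR T evaluates to T.

T


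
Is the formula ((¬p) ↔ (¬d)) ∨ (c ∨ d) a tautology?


Build the truth table over {c, d, p}:
c | d | p | φ
-------------
F | F | F | T
T | F | F | T
F | T | F | T
T | T | F | T
F | F | T | F
T | F | T | T
F | T | T | T
T | T | T | T
Counterexample at row 5: with c=F, d=F, p=T, the formula is F.

No, it is not a tautology.


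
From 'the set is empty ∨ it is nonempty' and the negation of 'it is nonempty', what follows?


Disjunctive syllogism: from (P ∨ Q) and ¬P, infer Q.
One disjunct, 'it is nonempty', is ruled out; the other must hold.

the set is empty


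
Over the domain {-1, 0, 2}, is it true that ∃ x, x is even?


Evaluate the predicate on each element: -1:F, 0:T, 2:T.
Witness x = 0 satisfies the predicate.

T


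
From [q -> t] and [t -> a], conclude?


Hypothetical syllogism: from (P → Q) and (Q → R), infer (P → R).
Chain the two implications through the shared middle term 't'.

q -> a


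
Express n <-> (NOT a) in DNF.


Step 1: n ↔ (¬a) is true exactly when both agree: (n ∧ (¬a)) ∨ (¬n ∧ ¬(¬a)).
Step 2: Eliminate any double negations (¬¬X = X).

(n AND (NOT a)) OR ((NOT n) AND a)


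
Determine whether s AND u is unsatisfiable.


Truth table over {s, u}:
s | u | φ
---------
F | F | F
T | F | F
F | T | F
T | T | T
Satisfying assignment at row 4: s=T, u=T gives T.

No, it is not a contradiction.


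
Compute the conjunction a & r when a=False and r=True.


Conjunction is true only when both operands are true.
Substitute: a=False, r=True.
False & True evaluates to False.

False


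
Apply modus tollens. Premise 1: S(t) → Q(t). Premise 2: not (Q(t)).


Modus tollens: from (P → Q) and ¬Q, infer ¬P.
Q = 'Q(t)' is denied; since P → Q, P must also fail.

Not (S(t)).


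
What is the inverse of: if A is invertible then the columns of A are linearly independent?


The inverse of (P → Q) is (¬P → ¬Q). It is equivalent to the converse, not to the original.
Here P = 'A is invertible' and Q = 'the columns of A are linearly independent'.

If not (A is invertible), then not (the columns of A are linearly independent).


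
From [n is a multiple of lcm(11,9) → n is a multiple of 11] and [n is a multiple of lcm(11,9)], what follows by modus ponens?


Modus ponens: from (P → Q) and P, infer Q.
P = 'n is a multiple of lcm(11,9)' is asserted, and P → Q holds, so Q follows.

n is a multiple of 11.


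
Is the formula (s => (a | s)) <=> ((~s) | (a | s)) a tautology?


Build the truth table over {a, s}:
a | s | φ
---------
False | False | True
True | False | True
False | True | True
True | True | True
Every row evaluates to true.

Yes, it is a tautology.


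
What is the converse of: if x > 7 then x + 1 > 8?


The converse of (P → Q) is (Q → P). It is not in general equivalent to the original.
Here P = 'x > 7' and Q = 'x + 1 > 8'.

If x + 1 > 8, then x > 7.


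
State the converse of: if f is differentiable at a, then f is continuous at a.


The converse of (P → Q) is (Q → P). It is not in general equivalent to the original.
Here P = 'f is differentiable at a' and Q = 'f is continuous at a'.

If f is continuous at a, then f is differentiable at a.


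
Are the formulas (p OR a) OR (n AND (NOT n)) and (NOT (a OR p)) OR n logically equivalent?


Compare truth tables:
a | n | p | φ | ψ
-----------------
F | F | F | F | T
T | F | F | T | F
F | T | F | F | T
T | T | F | T | T
F | F | T | T | F
T | F | T | T | F
F | T | T | T | T
T | T | T | T | T
They differ at row 1 (a=F, n=F, p=F): φ=F but ψ=T.

No, they are not logically equivalent.


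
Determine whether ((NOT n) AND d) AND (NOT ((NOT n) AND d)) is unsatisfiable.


Truth table over {d, n}:
d | n | φ
---------
F | F | F
T | F | F
F | T | F
T | T | F
Every row is false.

Yes, it is a contradiction.


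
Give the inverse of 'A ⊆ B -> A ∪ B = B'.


The inverse of (P → Q) is (¬P → ¬Q). It is equivalent to the converse, not to the original.
Here P = 'A ⊆ B' and Q = 'A ∪ B = B'.

If not (A ⊆ B), then not (A ∪ B = B).


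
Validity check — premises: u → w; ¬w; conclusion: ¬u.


This matches the form of modus tollens: the conclusion follows in every model of the premises.

Valid.


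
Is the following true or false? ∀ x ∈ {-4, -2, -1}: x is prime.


Evaluate the predicate on each element: -4:F, -2:F, -1:F.
Counterexample x = -4 fails the predicate.

F


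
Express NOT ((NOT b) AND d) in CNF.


Step 1: Apply De Morgan: ¬((¬b) ∧ d) = ¬(¬b) ∨ ¬d.
Step 2: Eliminate any double negations (¬¬X = X).

b OR (NOT d)


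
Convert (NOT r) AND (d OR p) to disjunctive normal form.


Step 1: Distribute ∧ over ∨: (¬r) ∧ (d ∨ p) = ((¬r) ∧ d) ∨ ((¬r) ∧ p).

((NOT r) AND d) OR ((NOT r) AND p)


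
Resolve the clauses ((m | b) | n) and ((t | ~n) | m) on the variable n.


The clauses contain complementary literals n and ~n.
Resolution eliminates this pair and disjoins the remaining literals (merging duplicates).

((m | b) | t)


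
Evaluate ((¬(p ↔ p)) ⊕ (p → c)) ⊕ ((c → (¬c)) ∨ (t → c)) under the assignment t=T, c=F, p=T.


Substitute t=T, c=F, p=T:
p ↔ p = T ↔ T = T
¬(p ↔ p) = F
p → c = T → F = F
(¬(p ↔ p)) ⊕ (p → c) = F ⊕ F = F
¬c = T
c → (¬c) = F → T = T
t → c = T → F = F
(c → (¬c)) ∨ (t → c) = T ∨ F = T
((¬(p ↔ p)) ⊕ (p → c)) ⊕ ((c → (¬c)) ∨ (t → c)) = F ⊕ T = T

T


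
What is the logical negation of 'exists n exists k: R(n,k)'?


Negation flips each quantifier (∀↔∃) and negates the inner predicate.
¬(exists n exists k: φ) = forall n forall k: ¬φ.

forall n forall k: ~(R(n,k))


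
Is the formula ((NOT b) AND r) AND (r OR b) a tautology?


Build the truth table over {b, r}:
b | r | φ
---------
F | F | F
T | F | F
F | T | T
T | T | F
Counterexample at row 1: with b=F, r=F, the formula is F.

No, it is not a tautology.


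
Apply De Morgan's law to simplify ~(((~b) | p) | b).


De Morgan: the negation of a disjunction is the conjunction of the negations.
Distribute ~ across |, flipping it to &, and negate each literal.

(b & (~p)) & (~b)


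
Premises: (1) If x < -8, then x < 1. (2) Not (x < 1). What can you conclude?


Modus tollens: from (P → Q) and ¬Q, infer ¬P.
Q = 'x < 1' is denied; since P → Q, P must also fail.

Not (x < -8).


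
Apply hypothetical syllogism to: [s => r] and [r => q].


Hypothetical syllogism: from (P → Q) and (Q → R), infer (P → R).
Chain the two implications through the shared middle term 'r'.

s => q


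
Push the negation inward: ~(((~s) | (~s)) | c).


De Morgan: the negation of a disjunction is the conjunction of the negations.
Distribute ~ across |, flipping it to &, and negate each literal.

(s & s) & (~c)


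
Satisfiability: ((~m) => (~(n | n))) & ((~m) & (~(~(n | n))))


Check all 4 assignments over {m, n}:
m | n | φ
---------
False | False | False
True | False | False
False | True | False
True | True | False
No assignment makes the formula true.

Unsatisfiable.


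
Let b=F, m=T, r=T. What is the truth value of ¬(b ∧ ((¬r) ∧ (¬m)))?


Substitute b=F, m=T, r=T:
¬r = F
¬m = F
(¬r) ∧ (¬m) = F ∧ F = F
b ∧ ((¬r) ∧ (¬m)) = F ∧ F = F
¬(b ∧ ((¬r) ∧ (¬m))) = T

T


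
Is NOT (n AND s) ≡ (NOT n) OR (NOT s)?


Compare truth tables:
n | s | φ | ψ
-------------
F | F | T | T
T | F | T | T
F | T | T | T
T | T | F | F
The columns φ and ψ agree on every row.

Yes, they are logically equivalent.


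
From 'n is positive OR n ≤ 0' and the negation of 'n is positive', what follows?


Disjunctive syllogism: from (P ∨ Q) and ¬P, infer Q.
One disjunct, 'n is positive', is ruled out; the other must hold.

n ≤ 0


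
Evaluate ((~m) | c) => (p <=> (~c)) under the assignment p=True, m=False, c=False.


Substitute p=True, m=False, c=False:
~m = True
(~m) | c = True | False = True
~c = True
p <=> (~c) = True <=> True = True
((~m) | c) => (p <=> (~c)) = True => True = True

True


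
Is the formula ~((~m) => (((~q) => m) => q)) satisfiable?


Check all 4 assignments over {m, q}:
m | q | φ
---------
False | False | False
True | False | False
False | True | False
True | True | False
No assignment makes the formula true.

Unsatisfiable.


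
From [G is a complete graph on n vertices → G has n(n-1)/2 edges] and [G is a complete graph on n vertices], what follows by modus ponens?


Modus ponens: from (P → Q) and P, infer Q.
P = 'G is a complete graph on n vertices' is asserted, and P → Q holds, so Q follows.

G has n(n-1)/2 edges.


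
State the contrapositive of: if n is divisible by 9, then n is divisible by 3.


The contrapositive of (P → Q) is (¬Q → ¬P); it is logically equivalent to the original.
Here P = 'n is divisible by 9' and Q = 'n is divisible by 3'.

If not (n is divisible by 3), then not (n is divisible by 9).


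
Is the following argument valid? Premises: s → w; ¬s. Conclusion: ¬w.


This is denying the antecedent (fallacy). There exist truth assignments where the premises are all true but the conclusion is false.

Invalid.


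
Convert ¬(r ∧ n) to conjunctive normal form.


Step 1: Apply De Morgan: ¬(r ∧ n) = ¬r ∨ ¬n.

(¬r) ∨ (¬n)


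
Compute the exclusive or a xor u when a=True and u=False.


Exclusive or is true when exactly one operand is true.
Substitute: a=True, u=False.
True xor False evaluates to True.

True


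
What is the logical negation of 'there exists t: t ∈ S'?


¬(for all x: φ) = there exists x: ¬φ, and ¬(there exists x: φ) = for all x: ¬φ.
Apply to the existential statement.

for all t: NOT(t ∈ S)


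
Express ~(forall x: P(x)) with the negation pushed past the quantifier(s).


¬(forall x: φ) = exists x: ¬φ, and ¬(exists x: φ) = forall x: ¬φ.
Apply to the universal statement.

exists x: ~(P(x))


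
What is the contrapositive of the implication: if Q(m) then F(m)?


The contrapositive of (P → Q) is (¬Q → ¬P); it is logically equivalent to the original.
Here P = 'Q(m)' and Q = 'F(m)'.

If not (F(m)), then not (Q(m)).


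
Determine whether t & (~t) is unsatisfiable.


Truth table over {t}:
t | φ
-----
False | False
True | False
Every row is false.

Yes, it is a contradiction.


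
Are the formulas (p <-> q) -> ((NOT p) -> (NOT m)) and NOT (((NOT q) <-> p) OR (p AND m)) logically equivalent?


Compare truth tables:
m | p | q | φ | ψ
-----------------
F | F | F | T | T
T | F | F | F | T
F | T | F | T | F
T | T | F | T | F
F | F | T | T | F
T | F | T | T | F
F | T | T | T | T
T | T | T | T | F
They differ at row 2 (m=T, p=F, q=F): φ=F but ψ=T.

No, they are not logically equivalent.


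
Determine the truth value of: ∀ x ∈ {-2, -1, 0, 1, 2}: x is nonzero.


Evaluate the predicate on each element: -2:T, -1:T, 0:F, 1:T, 2:T.
Counterexample x = 0 fails the predicate.

F


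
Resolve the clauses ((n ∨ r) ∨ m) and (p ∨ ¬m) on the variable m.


The clauses contain complementary literals m and ¬m.
Resolution eliminates this pair and disjoins the remaining literals (merging duplicates).

((r ∨ n) ∨ p)


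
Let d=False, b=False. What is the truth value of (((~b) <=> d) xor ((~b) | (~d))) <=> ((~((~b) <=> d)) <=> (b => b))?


Substitute d=False, b=False:
… (earlier sub-steps elided)
~b = True
~d = True
(~b) | (~d) = True | True = True
((~b) <=> d) xor ((~b) | (~d)) = False xor True = True
~b = True
(~b) <=> d = True <=> False = False
~((~b) <=> d) = True
b => b = False => False = True
(~((~b) <=> d)) <=> (b => b) = True <=> True = True
(((~b) <=> d) xor ((~b) | (~d))) <=> ((~((~b) <=> d)) <=> (b => b)) = True <=> True = True

True


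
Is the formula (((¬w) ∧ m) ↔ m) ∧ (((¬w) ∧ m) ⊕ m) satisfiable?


Check all 4 assignments over {m, w}:
m | w | φ
---------
F | F | F
T | F | F
F | T | F
T | T | F
No assignment makes the formula true.

Unsatisfiable.


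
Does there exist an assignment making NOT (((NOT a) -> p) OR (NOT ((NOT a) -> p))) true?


Check all 4 assignments over {a, p}:
a | p | φ
---------
F | F | F
T | F | F
F | T | F
T | T | F
No assignment makes the formula true.

Unsatisfiable.


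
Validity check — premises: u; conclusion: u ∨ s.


This matches the form of disjunction introduction: the conclusion follows in every model of the premises.

Valid.


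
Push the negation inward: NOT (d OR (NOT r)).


De Morgan: the negation of a disjunction is the conjunction of the negations.
Distribute NOT across OR, flipping it to AND, and negate each literal.

(NOT d) AND r


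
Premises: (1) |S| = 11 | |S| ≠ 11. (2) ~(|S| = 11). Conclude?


Disjunctive syllogism: from (P ∨ Q) and ¬P, infer Q.
One disjunct, '|S| = 11', is ruled out; the other must hold.

|S| ≠ 11


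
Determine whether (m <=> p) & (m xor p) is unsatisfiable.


Truth table over {m, p}:
m | p | φ
---------
False | False | False
True | False | False
False | True | False
True | True | False
Every row is false.

Yes, it is a contradiction.


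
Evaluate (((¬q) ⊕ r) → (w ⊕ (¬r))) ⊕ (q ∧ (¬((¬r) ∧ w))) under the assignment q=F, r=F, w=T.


Substitute q=F, r=F, w=T:
¬q = T
(¬q) ⊕ r = T ⊕ F = T
¬r = T
w ⊕ (¬r) = T ⊕ T = F
((¬q) ⊕ r) → (w ⊕ (¬r)) = T → F = F
¬r = T
(¬r) ∧ w = T ∧ T = T
¬((¬r) ∧ w) = F
q ∧ (¬((¬r) ∧ w)) = F ∧ F = F
(((¬q) ⊕ r) → (w ⊕ (¬r))) ⊕ (q ∧ (¬((¬r) ∧ w))) = F ⊕ F = F

F


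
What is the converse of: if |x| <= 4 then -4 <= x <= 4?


The converse of (P → Q) is (Q → P). It is not in general equivalent to the original.
Here P = '|x| <= 4' and Q = '-4 <= x <= 4'.

If -4 <= x <= 4, then |x| <= 4.


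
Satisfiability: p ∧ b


Search for a satisfying assignment over {b, p}.
Try b=T, p=T: the formula evaluates to T.
A satisfying assignment exists.

Satisfiable.


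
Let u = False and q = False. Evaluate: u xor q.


Exclusive or is true when exactly one operand is true.
Substitute: u=False, q=False.
False xor False evaluates to False.

False


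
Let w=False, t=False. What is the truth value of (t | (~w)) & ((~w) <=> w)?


Substitute w=False, t=False:
~w = True
t | (~w) = False | True = True
~w = True
(~w) <=> w = True <=> False = False
(t | (~w)) & ((~w) <=> w) = True & False = False

False


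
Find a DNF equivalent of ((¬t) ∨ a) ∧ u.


Step 1: Distribute ∧ over ∨: ((¬t) ∨ a) ∧ u = ((¬t) ∧ u) ∨ (a ∧ u).

((¬t) ∧ u) ∨ (a ∧ u)


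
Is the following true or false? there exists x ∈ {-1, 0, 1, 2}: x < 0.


Evaluate the predicate on each element: -1:T, 0:F, 1:F, 2:F.
Witness x = -1 satisfies the predicate.

T


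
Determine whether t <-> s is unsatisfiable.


Truth table over {s, t}:
s | t | φ
---------
F | F | T
T | F | F
F | T | F
T | T | T
Satisfying assignment at row 1: s=F, t=F gives T.

No, it is not a contradiction.


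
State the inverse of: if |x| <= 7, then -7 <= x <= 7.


The inverse of (P → Q) is (¬P → ¬Q). It is equivalent to the converse, not to the original.
Here P = '|x| <= 7' and Q = '-7 <= x <= 7'.

If not (|x| <= 7), then not (-7 <= x <= 7).


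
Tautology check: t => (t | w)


Build the truth table over {t, w}:
t | w | φ
---------
False | False | True
True | False | True
False | True | True
True | True | True
Every row evaluates to true.

Yes, it is a tautology.


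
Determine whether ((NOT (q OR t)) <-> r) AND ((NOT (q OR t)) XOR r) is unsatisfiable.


Truth table over {q, r, t}:
q | r | t | φ
-------------
F | F | F | F
T | F | F | F
F | T | F | F
T | T | F | F
F | F | T | F
T | F | T | F
F | T | T | F
T | T | T | F
Every row is false.

Yes, it is a contradiction.


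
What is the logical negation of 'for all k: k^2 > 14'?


¬(for all x: φ) = there exists x: ¬φ, and ¬(there exists x: φ) = for all x: ¬φ.
Apply to the universal statement.

there exists k: NOT(k^2 > 14)


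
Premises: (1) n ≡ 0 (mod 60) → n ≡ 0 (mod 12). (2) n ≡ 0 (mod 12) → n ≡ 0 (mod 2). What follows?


Hypothetical syllogism: from (P → Q) and (Q → R), infer (P → R).
Chain the two implications through the shared middle term 'n ≡ 0 (mod 12)'.

n ≡ 0 (mod 60) → n ≡ 0 (mod 2)


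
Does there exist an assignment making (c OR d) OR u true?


Search for a satisfying assignment over {c, d, u}.
Try c=T, d=F, u=F: the formula evaluates to T.
A satisfying assignment exists.

Satisfiable.


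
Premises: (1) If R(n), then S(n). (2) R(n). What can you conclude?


Modus ponens: from (P → Q) and P, infer Q.
P = 'R(n)' is asserted, and P → Q holds, so Q follows.

S(n).


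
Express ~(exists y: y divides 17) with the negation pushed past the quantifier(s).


¬(forall x: φ) = exists x: ¬φ, and ¬(exists x: φ) = forall x: ¬φ.
Apply to the existential statement.

forall y: ~(y divides 17)


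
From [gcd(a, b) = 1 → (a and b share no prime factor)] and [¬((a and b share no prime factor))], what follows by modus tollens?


Modus tollens: from (P → Q) and ¬Q, infer ¬P.
Q = '(a and b share no prime factor)' is denied; since P → Q, P must also fail.

Not (gcd(a, b) = 1).


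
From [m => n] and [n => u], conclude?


Hypothetical syllogism: from (P → Q) and (Q → R), infer (P → R).
Chain the two implications through the shared middle term 'n'.

m => u


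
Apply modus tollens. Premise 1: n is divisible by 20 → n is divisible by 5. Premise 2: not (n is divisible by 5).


Modus tollens: from (P → Q) and ¬Q, infer ¬P.
Q = 'n is divisible by 5' is denied; since P → Q, P must also fail.

Not (n is divisible by 20).


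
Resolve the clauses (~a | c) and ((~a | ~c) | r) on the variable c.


The clauses contain complementary literals c and ~c.
Resolution eliminates this pair and disjoins the remaining literals (merging duplicates).

(~a | r)


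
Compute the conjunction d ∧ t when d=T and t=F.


Conjunction is true only when both operands are true.
Substitute: d=T, t=F.
T ∧ F evaluates to F.

F


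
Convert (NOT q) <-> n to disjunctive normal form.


Step 1: (¬q) ↔ n is true exactly when both agree: ((¬q) ∧ n) ∨ (¬(¬q) ∧ ¬n).
Step 2: Eliminate any double negations (¬¬X = X).

((NOT q) AND n) OR (q AND (NOT n))


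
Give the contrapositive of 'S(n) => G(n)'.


The contrapositive of (P → Q) is (¬Q → ¬P); it is logically equivalent to the original.
Here P = 'S(n)' and Q = 'G(n)'.

If not (G(n)), then not (S(n)).


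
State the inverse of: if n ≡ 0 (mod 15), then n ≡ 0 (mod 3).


The inverse of (P → Q) is (¬P → ¬Q). It is equivalent to the converse, not to the original.
Here P = 'n ≡ 0 (mod 15)' and Q = 'n ≡ 0 (mod 3)'.

If not (n ≡ 0 (mod 15)), then not (n ≡ 0 (mod 3)).


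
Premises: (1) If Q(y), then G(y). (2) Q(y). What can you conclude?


Modus ponens: from (P → Q) and P, infer Q.
P = 'Q(y)' is asserted, and P → Q holds, so Q follows.

G(y).


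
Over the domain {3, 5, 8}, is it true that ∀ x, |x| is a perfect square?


Evaluate the predicate on each element: 3:F, 5:F, 8:F.
Counterexample x = 3 fails the predicate.

F


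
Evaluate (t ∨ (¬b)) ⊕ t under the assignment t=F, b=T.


Substitute t=F, b=T:
¬b = F
t ∨ (¬b) = F ∨ F = F
(t ∨ (¬b)) ⊕ t = F ⊕ F = F

F


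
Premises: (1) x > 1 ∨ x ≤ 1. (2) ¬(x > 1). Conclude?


Disjunctive syllogism: from (P ∨ Q) and ¬P, infer Q.
One disjunct, 'x > 1', is ruled out; the other must hold.

x ≤ 1


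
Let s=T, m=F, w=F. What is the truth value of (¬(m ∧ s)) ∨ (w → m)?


Substitute s=T, m=F, w=F:
m ∧ s = F ∧ T = F
¬(m ∧ s) = T
w → m = F → F = T
(¬(m ∧ s)) ∨ (w → m) = T ∨ T = T

T


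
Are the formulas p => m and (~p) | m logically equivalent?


Compare truth tables:
m | p | φ | ψ
-------------
False | False | True | True
True | False | True | True
False | True | False | False
True | True | True | True
The columns φ and ψ agree on every row.

Yes, they are logically equivalent.


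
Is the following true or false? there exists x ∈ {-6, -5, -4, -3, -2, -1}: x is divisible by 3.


Evaluate the predicate on each element: -6:T, -5:F, -4:F, -3:T, -2:F, -1:F.
Witness x = -6 satisfies the predicate.

T


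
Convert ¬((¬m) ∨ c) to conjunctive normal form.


Step 1: Apply De Morgan: ¬((¬m) ∨ c) = ¬(¬m) ∧ ¬c.
Step 2: Eliminate any double negations (¬¬X = X).

m ∧ (¬c)


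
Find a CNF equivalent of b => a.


Step 1: Rewrite b → a as ¬b ∨ a.

(~b) | a


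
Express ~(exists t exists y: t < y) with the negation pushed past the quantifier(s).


Negation flips each quantifier (∀↔∃) and negates the inner predicate.
¬(exists t exists y: φ) = forall t forall y: ¬φ.

forall t forall y: ~(t < y)


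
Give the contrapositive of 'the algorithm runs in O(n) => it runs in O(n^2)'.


The contrapositive of (P → Q) is (¬Q → ¬P); it is logically equivalent to the original.
Here P = 'the algorithm runs in O(n)' and Q = 'it runs in O(n^2)'.

If not (it runs in O(n^2)), then not (the algorithm runs in O(n)).


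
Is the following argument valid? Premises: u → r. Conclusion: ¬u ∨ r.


This matches the form of material implication: the conclusion follows in every model of the premises.

Valid.


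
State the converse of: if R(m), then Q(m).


The converse of (P → Q) is (Q → P). It is not in general equivalent to the original.
Here P = 'R(m)' and Q = 'Q(m)'.

If Q(m), then R(m).


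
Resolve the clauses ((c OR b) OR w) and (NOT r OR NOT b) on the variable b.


The clauses contain complementary literals b and NOTb.
Resolution eliminates this pair and disjoins the remaining literals (merging duplicates).

((w OR c) OR NOT r)


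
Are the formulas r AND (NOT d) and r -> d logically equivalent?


Compare truth tables:
d | r | φ | ψ
-------------
F | F | F | T
T | F | F | T
F | T | T | F
T | T | F | T
They differ at row 1 (d=F, r=F): φ=F but ψ=T.

No, they are not logically equivalent.


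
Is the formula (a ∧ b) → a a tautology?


Build the truth table over {a, b}:
a | b | φ
---------
F | F | T
T | F | T
F | T | T
T | T | T
Every row evaluates to true.

Yes, it is a tautology.


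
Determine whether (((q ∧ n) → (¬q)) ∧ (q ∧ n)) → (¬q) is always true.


Build the truth table over {n, q}:
n | q | φ
---------
F | F | T
T | F | T
F | T | T
T | T | T
Every row evaluates to true.

Yes, it is a tautology.


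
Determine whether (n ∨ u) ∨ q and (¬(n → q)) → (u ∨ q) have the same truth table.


Compare truth tables:
n | q | u | φ | ψ
-----------------
F | F | F | F | T
T | F | F | T | F
F | T | F | T | T
T | T | F | T | T
F | F | T | T | T
T | F | T | T | T
F | T | T | T | T
T | T | T | T | T
They differ at row 1 (n=F, q=F, u=F): φ=F but ψ=T.

No, they are not logically equivalent.


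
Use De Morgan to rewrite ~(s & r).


De Morgan: the negation of a conjunction is the disjunction of the negations.
Distribute ~ across &, flipping it to |, and negate each literal.

(~s) | (~r)


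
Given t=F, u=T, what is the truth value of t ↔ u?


Biconditional is true when both operands have the same truth value.
Substitute: t=F, u=T.
F ↔ T evaluates to F.

F


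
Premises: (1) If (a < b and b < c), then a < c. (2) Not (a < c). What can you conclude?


Modus tollens: from (P → Q) and ¬Q, infer ¬P.
Q = 'a < c' is denied; since P → Q, P must also fail.

Not ((a < b and b < c)).


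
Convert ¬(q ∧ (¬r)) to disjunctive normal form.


Step 1: Apply De Morgan: ¬(q ∧ (¬r)) = ¬q ∨ ¬(¬r).
Step 2: Eliminate any double negations (¬¬X = X).

(¬q) ∨ r


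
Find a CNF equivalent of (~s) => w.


Step 1: Rewrite (¬s) → w as ¬(¬s) ∨ w.
Step 2: Eliminate any double negations (¬¬X = X).

s | w


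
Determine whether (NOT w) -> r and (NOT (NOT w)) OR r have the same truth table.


Compare truth tables:
r | w | φ | ψ
-------------
F | F | F | F
T | F | T | T
F | T | T | T
T | T | T | T
The columns φ and ψ agree on every row.

Yes, they are logically equivalent.


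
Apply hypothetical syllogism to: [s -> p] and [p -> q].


Hypothetical syllogism: from (P → Q) and (Q → R), infer (P → R).
Chain the two implications through the shared middle term 'p'.

s -> q


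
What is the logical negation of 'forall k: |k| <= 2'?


¬(forall x: φ) = exists x: ¬φ, and ¬(exists x: φ) = forall x: ¬φ.
Apply to the universal statement.

exists k: ~(|k| <= 2)


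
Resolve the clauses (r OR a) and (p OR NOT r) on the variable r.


The clauses contain complementary literals r and NOTr.
Resolution eliminates this pair and disjoins the remaining literals (merging duplicates).

(a OR p)


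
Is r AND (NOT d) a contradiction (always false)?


Truth table over {d, r}:
d | r | φ
---------
F | F | F
T | F | F
F | T | T
T | T | F
Satisfying assignment at row 3: d=F, r=T gives T.

No, it is not a contradiction.


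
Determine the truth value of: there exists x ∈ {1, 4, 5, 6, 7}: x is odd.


Evaluate the predicate on each element: 1:T, 4:F, 5:T, 6:F, 7:T.
Witness x = 1 satisfies the predicate.

T


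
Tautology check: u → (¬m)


Build the truth table over {m, u}:
m | u | φ
---------
F | F | T
T | F | T
F | T | T
T | T | F
Counterexample at row 4: with m=T, u=T, the formula is F.

No, it is not a tautology.


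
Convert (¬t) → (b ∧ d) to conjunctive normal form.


Step 1: Rewrite (¬t) → (b ∧ d) as ¬(¬t) ∨ (b ∧ d).
Step 2: Distribute ∨ over ∧.
Step 3: Eliminate any double negations (¬¬X = X).

(t ∨ b) ∧ (t ∨ d)


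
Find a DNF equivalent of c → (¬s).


Step 1: Rewrite c → (¬s) as ¬c ∨ (¬s).

(¬c) ∨ (¬s)


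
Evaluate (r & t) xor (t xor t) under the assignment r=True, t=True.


Substitute r=True, t=True:
r & t = True & True = True
t xor t = True xor True = False
(r & t) xor (t xor t) = True xor False = True

True


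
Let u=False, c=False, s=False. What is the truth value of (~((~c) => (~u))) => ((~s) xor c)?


Substitute u=False, c=False, s=False:
~c = True
~u = True
(~c) => (~u) = True => True = True
~((~c) => (~u)) = False
~s = True
(~s) xor c = True xor False = True
(~((~c) => (~u))) => ((~s) xor c) = False => True = True

True


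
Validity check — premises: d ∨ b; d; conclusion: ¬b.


This is affirming a disjunct (fallacy). There exist truth assignments where the premises are all true but the conclusion is false.

Invalid.


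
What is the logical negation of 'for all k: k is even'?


¬(for all x: φ) = there exists x: ¬φ, and ¬(there exists x: φ) = for all x: ¬φ.
Apply to the universal statement.

there exists k: NOT(k is even)


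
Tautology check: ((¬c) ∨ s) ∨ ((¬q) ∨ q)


Build the truth table over {c, q, s}:
c | q | s | φ
-------------
F | F | F | T
T | F | F | T
F | T | F | T
T | T | F | T
F | F | T | T
T | F | T | T
F | T | T | T
T | T | T | T
Every row evaluates to true.

Yes, it is a tautology.


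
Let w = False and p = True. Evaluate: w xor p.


Exclusive or is true when exactly one operand is true.
Substitute: w=False, p=True.
False xor True evaluates to True.

True


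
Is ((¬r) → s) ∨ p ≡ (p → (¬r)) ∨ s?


Compare truth tables:
p | r | s | φ | ψ
-----------------
F | F | F | F | T
T | F | F | T | T
F | T | F | T | T
T | T | F | T | F
F | F | T | T | T
T | F | T | T | T
F | T | T | T | T
T | T | T | T | T
They differ at row 1 (p=F, r=F, s=F): φ=F but ψ=T.

No, they are not logically equivalent.


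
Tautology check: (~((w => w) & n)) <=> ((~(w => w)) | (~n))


Build the truth table over {n, w}:
n | w | φ
---------
False | False | True
True | False | True
False | True | True
True | True | True
Every row evaluates to true.

Yes, it is a tautology.


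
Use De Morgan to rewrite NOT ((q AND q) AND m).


De Morgan: the negation of a conjunction is the disjunction of the negations.
Distribute NOT across AND, flipping it to OR, and negate each literal.

((NOT q) OR (NOT q)) OR (NOT m)


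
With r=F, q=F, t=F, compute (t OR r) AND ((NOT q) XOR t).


Substitute r=F, q=F, t=F:
t OR r = F OR F = F
NOT q = T
(NOT q) XOR t = T XOR F = T
(t OR r) AND ((NOT q) XOR t) = F AND T = F

F


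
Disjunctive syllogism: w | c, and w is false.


Disjunctive syllogism: from (P ∨ Q) and ¬P, infer Q.
One disjunct, 'w', is ruled out; the other must hold.

c


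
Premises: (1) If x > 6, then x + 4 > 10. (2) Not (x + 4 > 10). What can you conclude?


Modus tollens: from (P → Q) and ¬Q, infer ¬P.
Q = 'x + 4 > 10' is denied; since P → Q, P must also fail.

Not (x > 6).


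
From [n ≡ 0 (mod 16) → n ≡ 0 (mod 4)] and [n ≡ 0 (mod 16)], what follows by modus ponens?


Modus ponens: from (P → Q) and P, infer Q.
P = 'n ≡ 0 (mod 16)' is asserted, and P → Q holds, so Q follows.

n ≡ 0 (mod 4).


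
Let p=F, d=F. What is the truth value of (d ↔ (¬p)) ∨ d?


Substitute p=F, d=F:
¬p = T
d ↔ (¬p) = F ↔ T = F
(d ↔ (¬p)) ∨ d = F ∨ F = F

F


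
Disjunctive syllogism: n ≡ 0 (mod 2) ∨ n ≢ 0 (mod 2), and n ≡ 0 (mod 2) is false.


Disjunctive syllogism: from (P ∨ Q) and ¬P, infer Q.
One disjunct, 'n ≡ 0 (mod 2)', is ruled out; the other must hold.

n ≢ 0 (mod 2)


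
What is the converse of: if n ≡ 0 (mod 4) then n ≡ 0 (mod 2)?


The converse of (P → Q) is (Q → P). It is not in general equivalent to the original.
Here P = 'n ≡ 0 (mod 4)' and Q = 'n ≡ 0 (mod 2)'.

If n ≡ 0 (mod 2), then n ≡ 0 (mod 4).


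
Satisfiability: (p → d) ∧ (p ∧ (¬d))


Check all 4 assignments over {d, p}:
d | p | φ
---------
F | F | F
T | F | F
F | T | F
T | T | F
No assignment makes the formula true.

Unsatisfiable.


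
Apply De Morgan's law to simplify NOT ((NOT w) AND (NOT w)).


De Morgan: the negation of a conjunction is the disjunction of the negations.
Distribute NOT across AND, flipping it to OR, and negate each literal.

w OR w


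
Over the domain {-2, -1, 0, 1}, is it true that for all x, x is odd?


Evaluate the predicate on each element: -2:F, -1:T, 0:F, 1:T.
Counterexample x = -2 fails the predicate.

F


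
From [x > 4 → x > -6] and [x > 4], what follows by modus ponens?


Modus ponens: from (P → Q) and P, infer Q.
P = 'x > 4' is asserted, and P → Q holds, so Q follows.

x > -6.


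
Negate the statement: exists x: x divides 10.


¬(forall x: φ) = exists x: ¬φ, and ¬(exists x: φ) = forall x: ¬φ.
Apply to the existential statement.

forall x: ~(x divides 10)


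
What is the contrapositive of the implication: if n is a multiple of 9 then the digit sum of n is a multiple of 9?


The contrapositive of (P → Q) is (¬Q → ¬P); it is logically equivalent to the original.
Here P = 'n is a multiple of 9' and Q = 'the digit sum of n is a multiple of 9'.

If not (the digit sum of n is a multiple of 9), then not (n is a multiple of 9).


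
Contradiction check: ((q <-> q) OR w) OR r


Truth table over {q, r, w}:
q | r | w | φ
-------------
F | F | F | T
T | F | F | T
F | T | F | T
T | T | F | T
F | F | T | T
T | F | T | T
F | T | T | T
T | T | T | T
Satisfying assignment at row 1: q=F, r=F, w=F gives T.

No, it is not a contradiction.


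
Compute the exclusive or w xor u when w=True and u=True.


Exclusive or is true when exactly one operand is true.
Substitute: w=True, u=True.
True xor True evaluates to False.

False


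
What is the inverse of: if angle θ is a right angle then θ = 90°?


The inverse of (P → Q) is (¬P → ¬Q). It is equivalent to the converse, not to the original.
Here P = 'angle θ is a right angle' and Q = 'θ = 90°'.

If not (angle θ is a right angle), then not (θ = 90°).
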